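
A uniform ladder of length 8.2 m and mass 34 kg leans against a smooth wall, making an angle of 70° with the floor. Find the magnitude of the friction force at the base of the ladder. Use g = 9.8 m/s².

Taking torques about the foot of the ladder:
Ladder weight 34×9.8 = 333.2 N acts at 4.1 m along the ladder; its horizontal arm is 4.1·cos70° = 1.402 m → τ = 467.1 N·m clockwise.
Wall normal N acts horizontally at the top; its moment arm is the height L sinθ = 8.2·sin70° = 7.705 m, counterclockwise.
Στ = 0 ⇒ N × 7.705 = 467.1 ⇒ N = 60.6 N.
ΣFx = 0: friction at the foot balances the wall's push, so f = N_wall = 60.6 N.

f ≈ 60.6 N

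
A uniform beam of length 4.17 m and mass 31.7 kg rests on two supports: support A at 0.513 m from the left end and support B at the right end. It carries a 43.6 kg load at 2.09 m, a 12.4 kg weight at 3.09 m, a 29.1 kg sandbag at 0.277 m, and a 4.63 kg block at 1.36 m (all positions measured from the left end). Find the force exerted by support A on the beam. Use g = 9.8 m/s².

Choose support B as the axis so its reaction then has zero moment arm.
Beam weight: 31.7 × 9.8 = 310.7 N down at 2.085 m → arm 2.085 m, τ = 310.7 × 2.085 = 647.8 N·m counterclockwise.
Load: 43.6 × 9.8 = 427.3 N down at 2.09 m → arm 2.08 m, τ = 427.3 × 2.08 = 888.8 N·m counterclockwise.
Weight: 12.4 × 9.8 = 121.5 N down at 3.09 m → arm 1.08 m, τ = 121.5 × 1.08 = 131.2 N·m counterclockwise.
Sandbag: 29.1 × 9.8 = 285.2 N down at 0.277 m → arm 3.893 m, τ = 285.2 × 3.893 = 1110 N·m counterclockwise.
Block: 4.63 × 9.8 = 45.37 N down at 1.36 m → arm 2.81 m, τ = 45.37 × 2.81 = 127.5 N·m counterclockwise.
Net load moment about support B = 2905 N·m counterclockwise.
Reaction R at support A is upward at 0.513 m, arm 3.657 m → moment R × 3.657 clockwise.
Στ = 0 ⇒ R × 3.657 = 2905 ⇒ R = 794 N.

R_A ≈ 794 N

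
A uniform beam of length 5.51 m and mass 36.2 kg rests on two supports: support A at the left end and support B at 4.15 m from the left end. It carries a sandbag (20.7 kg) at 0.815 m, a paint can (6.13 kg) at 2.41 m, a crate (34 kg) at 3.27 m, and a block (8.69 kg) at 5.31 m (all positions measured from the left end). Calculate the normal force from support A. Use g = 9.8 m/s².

Taking torques about support B:
Beam weight: 36.2 × 9.8 = 354.8 N down at 2.755 m → arm 1.395 m, τ = 354.8 × 1.395 = 494.9 N·m counterclockwise.
Sandbag: 20.7 × 9.8 = 202.9 N down at 0.815 m → arm 3.335 m, τ = 202.9 × 3.335 = 676.7 N·m counterclockwise.
Paint can: 6.13 × 9.8 = 60.07 N down at 2.41 m → arm 1.74 m, τ = 60.07 × 1.74 = 104.5 N·m counterclockwise.
Crate: 34 × 9.8 = 333.2 N down at 3.27 m → arm 0.88 m, τ = 333.2 × 0.88 = 293.2 N·m counterclockwise.
Block: 8.69 × 9.8 = 85.16 N down at 5.31 m → arm 1.16 m, τ = 85.16 × 1.16 = 98.79 N·m clockwise.
Net load moment about support B = 1471 N·m counterclockwise.
Reaction R at support A is upward at 0 m, arm 4.15 m → moment R × 4.15 clockwise.
Setting net torque to zero: R × 4.15 = 1471 → R = 354 N.

R_A ≈ 354 N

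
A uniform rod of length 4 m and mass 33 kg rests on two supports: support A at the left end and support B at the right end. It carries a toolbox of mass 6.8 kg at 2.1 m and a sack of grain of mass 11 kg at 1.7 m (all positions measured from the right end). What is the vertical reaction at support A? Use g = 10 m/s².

About support B:
Beam weight: 33 × 10 = 330 N down at 2 m → arm 2 m, τ = 330 × 2 = 660 N·m counterclockwise.
Toolbox: 6.8 × 10 = 68 N down at 2.1 m → arm 2.1 m, τ = 68 × 2.1 = 142.8 N·m counterclockwise.
Sack of grain: 11 × 10 = 110 N down at 1.7 m → arm 1.7 m, τ = 110 × 1.7 = 187 N·m counterclockwise.
Net load moment about support B = 989.8 N·m counterclockwise.
Reaction R at support A is upward at 4 m, arm 4 m → moment R × 4 clockwise.
Setting net torque to zero: R × 4 = 989.8 → R = 247 N.

R_A ≈ 247 N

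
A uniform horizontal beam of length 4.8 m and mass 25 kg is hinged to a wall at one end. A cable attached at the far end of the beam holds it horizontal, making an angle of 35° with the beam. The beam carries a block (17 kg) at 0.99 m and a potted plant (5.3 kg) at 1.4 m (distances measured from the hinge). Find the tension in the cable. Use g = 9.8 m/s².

Taking torques about the hinge:
Beam weight: 25 × 9.8 = 245 N down at 2.4 m → arm 2.4 m, τ = 245 × 2.4 = 588 N·m clockwise.
Block: 17 × 9.8 = 166.6 N down at 0.99 m → arm 0.99 m, τ = 166.6 × 0.99 = 164.9 N·m clockwise.
Potted plant: 5.3 × 9.8 = 51.94 N down at 1.4 m → arm 1.4 m, τ = 51.94 × 1.4 = 72.72 N·m clockwise.
Total clockwise load moment = 825.6 N·m.
The cable tension T acts at 4.8 m; only its component perpendicular to the beam, T sinθ, produces torque. sin 35° = 0.5736.
Setting net torque to zero: T × 4.8 × 0.5736 = 825.6 → T = 825.6 / 2.753 = 300 N.

T ≈ 300 N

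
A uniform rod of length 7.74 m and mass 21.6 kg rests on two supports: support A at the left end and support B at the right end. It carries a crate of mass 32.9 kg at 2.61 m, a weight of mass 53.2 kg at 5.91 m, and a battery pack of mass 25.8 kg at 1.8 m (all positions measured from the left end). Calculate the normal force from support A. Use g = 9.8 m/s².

Sum moments about support B (its reaction then has zero moment arm).
Beam weight: 21.6 × 9.8 = 211.7 N down at 3.87 m → arm 3.87 m, τ = 211.7 × 3.87 = 819.3 N·m counterclockwise.
Crate: 32.9 × 9.8 = 322.4 N down at 2.61 m → arm 5.13 m, τ = 322.4 × 5.13 = 1654 N·m counterclockwise.
Weight: 53.2 × 9.8 = 521.4 N down at 5.91 m → arm 1.83 m, τ = 521.4 × 1.83 = 954.2 N·m counterclockwise.
Battery pack: 25.8 × 9.8 = 252.8 N down at 1.8 m → arm 5.94 m, τ = 252.8 × 5.94 = 1502 N·m counterclockwise.
Net load moment about support B = 4930 N·m counterclockwise.
Reaction R at support A is upward at 0 m, arm 7.74 m → moment R × 7.74 clockwise.
Setting net torque to zero: R × 7.74 = 4930 → R = 637 N.

R_A ≈ 637 N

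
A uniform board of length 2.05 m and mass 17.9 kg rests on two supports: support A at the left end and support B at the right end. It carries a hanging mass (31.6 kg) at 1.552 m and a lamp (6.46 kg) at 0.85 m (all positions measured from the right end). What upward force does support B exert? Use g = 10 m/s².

Choose support A as the axis so its reaction then has zero moment arm.
Beam weight: 17.9 × 10 = 179 N down at 1.025 m → arm 1.025 m, τ = 179 × 1.025 = 183.5 N·m clockwise.
Hanging mass: 31.6 × 10 = 316 N down at 1.552 m → arm 0.498 m, τ = 316 × 0.498 = 157.4 N·m clockwise.
Lamp: 6.46 × 10 = 64.6 N down at 0.85 m → arm 1.2 m, τ = 64.6 × 1.2 = 77.52 N·m clockwise.
Net load moment about support A = 418.4 N·m clockwise.
Reaction R at support B is upward at 0 m, arm 2.05 m → moment R × 2.05 counterclockwise.
Στ = 0 ⇒ R × 2.05 = 418.4 ⇒ R = 204 N.

R_B ≈ 204 N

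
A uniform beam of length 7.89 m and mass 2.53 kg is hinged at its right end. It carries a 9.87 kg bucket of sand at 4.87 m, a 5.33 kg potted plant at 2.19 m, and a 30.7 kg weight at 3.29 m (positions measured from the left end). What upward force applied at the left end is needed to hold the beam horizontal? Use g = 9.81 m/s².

F ≈ 263 N

About the right end:
Beam weight: 2.53 × 9.81 = 24.82 N down at 3.945 m → arm 3.945 m, τ = 24.82 × 3.945 = 97.91 N·m counterclockwise.
Bucket of sand: 9.87 × 9.81 = 96.82 N down at 4.87 m → arm 3.02 m, τ = 96.82 × 3.02 = 292.4 N·m counterclockwise.
Potted plant: 5.33 × 9.81 = 52.29 N down at 2.19 m → arm 5.7 m, τ = 52.29 × 5.7 = 298.1 N·m counterclockwise.
Weight: 30.7 × 9.81 = 301.2 N down at 3.29 m → arm 4.6 m, τ = 301.2 × 4.6 = 1386 N·m counterclockwise.
Net moment of the loads = 2074 N·m counterclockwise.
The upward force F acts at the left end, arm 7.89 m, giving F × 7.89 clockwise.
Balancing moments: F × 7.89 = 2074, giving F = 2074 / 7.89 = 263 N.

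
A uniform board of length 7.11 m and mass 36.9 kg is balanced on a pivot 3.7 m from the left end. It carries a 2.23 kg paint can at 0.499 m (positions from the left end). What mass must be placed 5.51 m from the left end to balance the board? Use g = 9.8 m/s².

m ≈ 6.9 kg

Choose the pivot (at 3.7 m from the left end) as the axis so the support reaction has zero arm there.
Beam weight: 36.9 × 9.8 = 361.6 N down at 3.555 m → arm 0.145 m, τ = 361.6 × 0.145 = 52.43 N·m counterclockwise.
Paint can: 2.23 × 9.8 = 21.85 N down at 0.499 m → arm 3.201 m, τ = 21.85 × 3.201 = 69.94 N·m counterclockwise.
Net moment of known loads = 122.4 N·m counterclockwise.
An unknown mass m at 5.51 m has arm 1.81 m; its moment is m·g·1.81 clockwise.
Setting net torque to zero: m × 9.8 × 1.81 = 122.4 → m = 122.4 / (9.8 × 1.81) = 6.9 kg.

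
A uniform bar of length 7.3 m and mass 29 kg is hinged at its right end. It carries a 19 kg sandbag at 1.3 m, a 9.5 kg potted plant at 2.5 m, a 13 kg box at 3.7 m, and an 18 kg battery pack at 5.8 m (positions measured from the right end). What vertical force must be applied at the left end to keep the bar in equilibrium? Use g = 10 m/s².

Choose the right end as the axis so the unknown pivot reaction has zero arm there.
Beam weight: 29 × 10 = 290 N down at 3.65 m → arm 3.65 m, τ = 290 × 3.65 = 1058 N·m counterclockwise.
Sandbag: 19 × 10 = 190 N down at 1.3 m → arm 1.3 m, τ = 190 × 1.3 = 247 N·m counterclockwise.
Potted plant: 9.5 × 10 = 95 N down at 2.5 m → arm 2.5 m, τ = 95 × 2.5 = 237.5 N·m counterclockwise.
Box: 13 × 10 = 130 N down at 3.7 m → arm 3.7 m, τ = 130 × 3.7 = 481 N·m counterclockwise.
Battery pack: 18 × 10 = 180 N down at 5.8 m → arm 5.8 m, τ = 180 × 5.8 = 1044 N·m counterclockwise.
Net moment of the loads = 3068 N·m counterclockwise.
The upward force F acts at the left end, arm 7.3 m, giving F × 7.3 clockwise.
Στ = 0 ⇒ F × 7.3 = 3068 ⇒ F = 3068 / 7.3 = 420 N.

F ≈ 420 N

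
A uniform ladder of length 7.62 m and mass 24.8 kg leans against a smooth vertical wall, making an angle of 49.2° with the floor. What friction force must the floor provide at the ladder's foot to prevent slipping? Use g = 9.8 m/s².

Sum moments about the foot of the ladder (the floor normal and friction both act there and drop out).
Ladder weight 24.8×9.8 = 243 N acts at 3.81 m along the ladder; its horizontal arm is 3.81·cos49.2° = 2.49 m → τ = 605.1 N·m clockwise.
Wall normal N acts horizontally at the top; its moment arm is the height L sinθ = 7.62·sin49.2° = 5.768 m, counterclockwise.
Setting net torque to zero: N × 5.768 = 605.1 → N = 105 N.
ΣFx = 0: friction at the foot balances the wall's push, so f = N_wall = 105 N.

f ≈ 105 N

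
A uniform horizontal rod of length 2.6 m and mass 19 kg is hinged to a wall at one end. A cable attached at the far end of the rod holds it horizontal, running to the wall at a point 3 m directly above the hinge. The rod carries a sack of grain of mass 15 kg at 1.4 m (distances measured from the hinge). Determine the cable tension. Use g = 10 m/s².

Take moments about the hinge.
Beam weight: 19 × 10 = 190 N down at 1.3 m → arm 1.3 m, τ = 190 × 1.3 = 247 N·m clockwise.
Sack of grain: 15 × 10 = 150 N down at 1.4 m → arm 1.4 m, τ = 150 × 1.4 = 210 N·m clockwise.
Total clockwise load moment = 457 N·m.
The cable tension T acts at 2.6 m; only its component perpendicular to the rod, T sinθ, produces torque. sinθ = h/√(h²+d²) = 3/√(3²+2.6²) = 0.7557.
Στ = 0 ⇒ T × 2.6 × 0.7557 = 457 ⇒ T = 457 / 1.965 = 233 N.

T ≈ 233 N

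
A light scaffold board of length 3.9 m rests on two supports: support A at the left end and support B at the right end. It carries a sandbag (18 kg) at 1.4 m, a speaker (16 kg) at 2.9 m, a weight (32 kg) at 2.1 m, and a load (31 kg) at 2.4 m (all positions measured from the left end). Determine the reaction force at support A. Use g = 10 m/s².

Sum moments about support B (its reaction then has zero moment arm).
Sandbag: 18 × 10 = 180 N down at 1.4 m → arm 2.5 m, τ = 180 × 2.5 = 450 N·m counterclockwise.
Speaker: 16 × 10 = 160 N down at 2.9 m → arm 1 m, τ = 160 × 1 = 160 N·m counterclockwise.
Weight: 32 × 10 = 320 N down at 2.1 m → arm 1.8 m, τ = 320 × 1.8 = 576 N·m counterclockwise.
Load: 31 × 10 = 310 N down at 2.4 m → arm 1.5 m, τ = 310 × 1.5 = 465 N·m counterclockwise.
Net load moment about support B = 1651 N·m counterclockwise.
Reaction R at support A is upward at 0 m, arm 3.9 m → moment R × 3.9 clockwise.
Στ = 0 ⇒ R × 3.9 = 1651 ⇒ R = 423 N.

R_A ≈ 423 N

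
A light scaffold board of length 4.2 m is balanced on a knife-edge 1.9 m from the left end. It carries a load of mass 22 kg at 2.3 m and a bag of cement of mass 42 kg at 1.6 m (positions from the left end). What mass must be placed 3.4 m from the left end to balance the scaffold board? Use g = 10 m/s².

Sum moments about the knife-edge (at 1.9 m from the left end) (the support reaction has zero arm there).
Load: 22 × 10 = 220 N down at 2.3 m → arm 0.4 m, τ = 220 × 0.4 = 88 N·m clockwise.
Bag of cement: 42 × 10 = 420 N down at 1.6 m → arm 0.3 m, τ = 420 × 0.3 = 126 N·m counterclockwise.
Net moment of known loads = 38 N·m counterclockwise.
An unknown mass m at 3.4 m has arm 1.5 m; its moment is m·g·1.5 clockwise.
Setting net torque to zero: m × 10 × 1.5 = 38 → m = 38 / (10 × 1.5) = 2.53 kg.

m ≈ 2.53 kg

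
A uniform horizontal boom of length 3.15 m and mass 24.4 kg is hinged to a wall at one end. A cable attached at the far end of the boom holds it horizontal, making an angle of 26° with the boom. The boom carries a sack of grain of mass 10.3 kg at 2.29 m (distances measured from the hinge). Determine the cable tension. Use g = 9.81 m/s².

Take moments about the hinge.
Beam weight: 24.4 × 9.81 = 239.4 N down at 1.575 m → arm 1.575 m, τ = 239.4 × 1.575 = 377.1 N·m clockwise.
Sack of grain: 10.3 × 9.81 = 101 N down at 2.29 m → arm 2.29 m, τ = 101 × 2.29 = 231.3 N·m clockwise.
Total clockwise load moment = 608.4 N·m.
The cable tension T acts at 3.15 m; only its component perpendicular to the boom, T sinθ, produces torque. sin 26° = 0.4384.
Setting net torque to zero: T × 3.15 × 0.4384 = 608.4 → T = 608.4 / 1.381 = 441 N.

T ≈ 441 N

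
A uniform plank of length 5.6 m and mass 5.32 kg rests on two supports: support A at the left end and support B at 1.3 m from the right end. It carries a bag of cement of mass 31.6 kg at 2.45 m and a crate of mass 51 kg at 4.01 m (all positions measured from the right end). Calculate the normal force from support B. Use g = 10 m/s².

R_B ≈ 455 N

Take moments about support A.
Beam weight: 5.32 × 10 = 53.2 N down at 2.8 m → arm 2.8 m, τ = 53.2 × 2.8 = 149 N·m clockwise.
Bag of cement: 31.6 × 10 = 316 N down at 2.45 m → arm 3.15 m, τ = 316 × 3.15 = 995.4 N·m clockwise.
Crate: 51 × 10 = 510 N down at 4.01 m → arm 1.59 m, τ = 510 × 1.59 = 810.9 N·m clockwise.
Net load moment about support A = 1955 N·m clockwise.
Reaction R at support B is upward at 1.3 m, arm 4.3 m → moment R × 4.3 counterclockwise.
Balancing moments: R × 4.3 = 1955, giving R = 455 N.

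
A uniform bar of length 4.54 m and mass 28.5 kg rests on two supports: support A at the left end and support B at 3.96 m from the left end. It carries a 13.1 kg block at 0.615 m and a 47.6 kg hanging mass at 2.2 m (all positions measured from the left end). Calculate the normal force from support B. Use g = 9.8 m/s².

R_B ≈ 439 N

Take moments about support A.
Beam weight: 28.5 × 9.8 = 279.3 N down at 2.27 m → arm 2.27 m, τ = 279.3 × 2.27 = 634 N·m clockwise.
Block: 13.1 × 9.8 = 128.4 N down at 0.615 m → arm 0.615 m, τ = 128.4 × 0.615 = 78.97 N·m clockwise.
Hanging mass: 47.6 × 9.8 = 466.5 N down at 2.2 m → arm 2.2 m, τ = 466.5 × 2.2 = 1026 N·m clockwise.
Net load moment about support A = 1739 N·m clockwise.
Reaction R at support B is upward at 3.96 m, arm 3.96 m → moment R × 3.96 counterclockwise.
Balancing moments: R × 3.96 = 1739, giving R = 439 N.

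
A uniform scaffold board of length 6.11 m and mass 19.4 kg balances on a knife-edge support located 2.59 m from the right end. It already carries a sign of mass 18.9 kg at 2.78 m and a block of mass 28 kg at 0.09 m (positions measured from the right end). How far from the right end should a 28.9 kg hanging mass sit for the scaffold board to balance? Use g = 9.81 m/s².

x ≈ 4.58 m from the right end

Sum moments about the knife-edge support (at 2.59 m from the right end) (the support reaction has zero arm there).
Beam weight: 19.4 × 9.81 = 190.3 N down at 3.055 m → arm 0.465 m, τ = 190.3 × 0.465 = 88.49 N·m counterclockwise.
Sign: 18.9 × 9.81 = 185.4 N down at 2.78 m → arm 0.19 m, τ = 185.4 × 0.19 = 35.23 N·m counterclockwise.
Block: 28 × 9.81 = 274.7 N down at 0.09 m → arm 2.5 m, τ = 274.7 × 2.5 = 686.8 N·m clockwise.
Net moment of existing loads = 563.1 N·m clockwise.
The hanging mass weighs 28.9 × 9.81 = 283.5 N and must supply an equal counterclockwise moment, so its lever arm about the knife-edge support is 563.1 / 283.5 = 1.99 m.
That puts it at 2.59 + 1.99 = 4.58 m from the right end.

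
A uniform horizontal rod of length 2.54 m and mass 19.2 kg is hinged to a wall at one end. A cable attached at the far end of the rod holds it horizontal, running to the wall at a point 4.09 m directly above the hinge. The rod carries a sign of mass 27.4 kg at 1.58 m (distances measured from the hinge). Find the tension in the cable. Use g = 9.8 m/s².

T ≈ 307 N

Taking torques about the hinge:
Beam weight: 19.2 × 9.8 = 188.2 N down at 1.27 m → arm 1.27 m, τ = 188.2 × 1.27 = 239 N·m clockwise.
Sign: 27.4 × 9.8 = 268.5 N down at 1.58 m → arm 1.58 m, τ = 268.5 × 1.58 = 424.2 N·m clockwise.
Total clockwise load moment = 663.2 N·m.
The cable tension T acts at 2.54 m; only its component perpendicular to the rod, T sinθ, produces torque. sinθ = h/√(h²+d²) = 4.09/√(4.09²+2.54²) = 0.8495.
For rotational equilibrium, T × 2.54 × 0.8495 = 663.2, so T = 663.2 / 2.158 = 307 N.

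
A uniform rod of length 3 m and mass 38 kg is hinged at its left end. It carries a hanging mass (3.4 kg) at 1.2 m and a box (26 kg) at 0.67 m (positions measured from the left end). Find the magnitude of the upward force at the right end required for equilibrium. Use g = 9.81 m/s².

F ≈ 257 N

Taking torques about the left end:
Beam weight: 38 × 9.81 = 372.8 N down at 1.5 m → arm 1.5 m, τ = 372.8 × 1.5 = 559.2 N·m clockwise.
Hanging mass: 3.4 × 9.81 = 33.35 N down at 1.2 m → arm 1.2 m, τ = 33.35 × 1.2 = 40.02 N·m clockwise.
Box: 26 × 9.81 = 255.1 N down at 0.67 m → arm 0.67 m, τ = 255.1 × 0.67 = 170.9 N·m clockwise.
Net moment of the loads = 770.1 N·m clockwise.
The upward force F acts at the right end, arm 3 m, giving F × 3 counterclockwise.
Balancing moments: F × 3 = 770.1, giving F = 770.1 / 3 = 257 N.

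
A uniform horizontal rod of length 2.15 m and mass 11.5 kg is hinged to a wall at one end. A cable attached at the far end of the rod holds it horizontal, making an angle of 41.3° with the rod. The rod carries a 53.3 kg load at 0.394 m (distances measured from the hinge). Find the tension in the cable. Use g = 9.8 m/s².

About the hinge:
Beam weight: 11.5 × 9.8 = 112.7 N down at 1.075 m → arm 1.075 m, τ = 112.7 × 1.075 = 121.2 N·m clockwise.
Load: 53.3 × 9.8 = 522.3 N down at 0.394 m → arm 0.394 m, τ = 522.3 × 0.394 = 205.8 N·m clockwise.
Total clockwise load moment = 327 N·m.
The cable tension T acts at 2.15 m; only its component perpendicular to the rod, T sinθ, produces torque. sin 41.3° = 0.66.
Setting net torque to zero: T × 2.15 × 0.66 = 327 → T = 327 / 1.419 = 230 N.

T ≈ 230 N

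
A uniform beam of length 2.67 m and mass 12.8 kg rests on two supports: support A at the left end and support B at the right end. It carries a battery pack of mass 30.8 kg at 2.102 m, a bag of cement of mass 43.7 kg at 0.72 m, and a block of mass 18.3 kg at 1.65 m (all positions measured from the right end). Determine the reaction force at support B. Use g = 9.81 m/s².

R_B ≈ 509 N

Take moments about support A.
Beam weight: 12.8 × 9.81 = 125.6 N down at 1.335 m → arm 1.335 m, τ = 125.6 × 1.335 = 167.7 N·m clockwise.
Battery pack: 30.8 × 9.81 = 302.1 N down at 2.102 m → arm 0.568 m, τ = 302.1 × 0.568 = 171.6 N·m clockwise.
Bag of cement: 43.7 × 9.81 = 428.7 N down at 0.72 m → arm 1.95 m, τ = 428.7 × 1.95 = 836 N·m clockwise.
Block: 18.3 × 9.81 = 179.5 N down at 1.65 m → arm 1.02 m, τ = 179.5 × 1.02 = 183.1 N·m clockwise.
Net load moment about support A = 1358 N·m clockwise.
Reaction R at support B is upward at 0 m, arm 2.67 m → moment R × 2.67 counterclockwise.
Στ = 0 ⇒ R × 2.67 = 1358 ⇒ R = 509 N.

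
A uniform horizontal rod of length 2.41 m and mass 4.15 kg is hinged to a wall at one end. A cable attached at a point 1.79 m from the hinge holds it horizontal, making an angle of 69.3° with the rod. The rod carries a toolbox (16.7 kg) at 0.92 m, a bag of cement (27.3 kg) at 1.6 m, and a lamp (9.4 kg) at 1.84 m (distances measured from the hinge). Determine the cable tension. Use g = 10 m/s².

Choose the hinge as the axis so the unknown hinge reaction has zero arm there.
Beam weight: 4.15 × 10 = 41.5 N down at 1.205 m → arm 1.205 m, τ = 41.5 × 1.205 = 50.01 N·m clockwise.
Toolbox: 16.7 × 10 = 167 N down at 0.92 m → arm 0.92 m, τ = 167 × 0.92 = 153.6 N·m clockwise.
Bag of cement: 27.3 × 10 = 273 N down at 1.6 m → arm 1.6 m, τ = 273 × 1.6 = 436.8 N·m clockwise.
Lamp: 9.4 × 10 = 94 N down at 1.84 m → arm 1.84 m, τ = 94 × 1.84 = 173 N·m clockwise.
Total clockwise load moment = 813.4 N·m.
The cable tension T acts at 1.79 m; only its component perpendicular to the rod, T sinθ, produces torque. sin 69.3° = 0.9354.
Setting net torque to zero: T × 1.79 × 0.9354 = 813.4 → T = 813.4 / 1.674 = 486 N.

T ≈ 486 N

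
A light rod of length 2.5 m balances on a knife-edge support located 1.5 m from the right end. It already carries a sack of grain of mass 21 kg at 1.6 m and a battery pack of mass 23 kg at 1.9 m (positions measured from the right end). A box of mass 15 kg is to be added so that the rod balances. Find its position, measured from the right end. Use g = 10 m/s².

Take moments about the knife-edge support (at 1.5 m from the right end).
Sack of grain: 21 × 10 = 210 N down at 1.6 m → arm 0.1 m, τ = 210 × 0.1 = 21 N·m counterclockwise.
Battery pack: 23 × 10 = 230 N down at 1.9 m → arm 0.4 m, τ = 230 × 0.4 = 92 N·m counterclockwise.
Net moment of existing loads = 113 N·m counterclockwise.
The box weighs 15 × 10 = 150 N and must supply an equal clockwise moment, so its lever arm about the knife-edge support is 113 / 150 = 0.753 m.
That puts it at 1.5 − 0.753 = 0.747 m from the right end.

x ≈ 0.747 m from the right end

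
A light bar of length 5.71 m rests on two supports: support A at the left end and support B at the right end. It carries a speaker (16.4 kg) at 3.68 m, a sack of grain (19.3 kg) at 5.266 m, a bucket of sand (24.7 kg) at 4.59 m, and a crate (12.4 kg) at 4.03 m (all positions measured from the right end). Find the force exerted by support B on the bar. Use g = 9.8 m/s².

R_B ≈ 155 N

About support A:
Speaker: 16.4 × 9.8 = 160.7 N down at 3.68 m → arm 2.03 m, τ = 160.7 × 2.03 = 326.2 N·m clockwise.
Sack of grain: 19.3 × 9.8 = 189.1 N down at 5.266 m → arm 0.444 m, τ = 189.1 × 0.444 = 83.96 N·m clockwise.
Bucket of sand: 24.7 × 9.8 = 242.1 N down at 4.59 m → arm 1.12 m, τ = 242.1 × 1.12 = 271.2 N·m clockwise.
Crate: 12.4 × 9.8 = 121.5 N down at 4.03 m → arm 1.68 m, τ = 121.5 × 1.68 = 204.1 N·m clockwise.
Net load moment about support A = 885.5 N·m clockwise.
Reaction R at support B is upward at 0 m, arm 5.71 m → moment R × 5.71 counterclockwise.
Setting net torque to zero: R × 5.71 = 885.5 → R = 155 N.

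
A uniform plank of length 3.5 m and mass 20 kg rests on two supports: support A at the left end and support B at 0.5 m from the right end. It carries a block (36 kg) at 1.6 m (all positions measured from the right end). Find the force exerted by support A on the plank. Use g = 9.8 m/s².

R_A ≈ 211 N

Choose support B as the axis so its reaction then has zero moment arm.
Beam weight: 20 × 9.8 = 196 N down at 1.75 m → arm 1.25 m, τ = 196 × 1.25 = 245 N·m counterclockwise.
Block: 36 × 9.8 = 352.8 N down at 1.6 m → arm 1.1 m, τ = 352.8 × 1.1 = 388.1 N·m counterclockwise.
Net load moment about support B = 633.1 N·m counterclockwise.
Reaction R at support A is upward at 3.5 m, arm 3 m → moment R × 3 clockwise.
Balancing moments: R × 3 = 633.1, giving R = 211 N.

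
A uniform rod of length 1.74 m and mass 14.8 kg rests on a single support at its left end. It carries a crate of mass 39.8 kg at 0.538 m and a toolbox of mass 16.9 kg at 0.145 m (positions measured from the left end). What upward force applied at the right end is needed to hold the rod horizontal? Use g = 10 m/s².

Choose the left end as the axis so the unknown pivot reaction has zero arm there.
Beam weight: 14.8 × 10 = 148 N down at 0.87 m → arm 0.87 m, τ = 148 × 0.87 = 128.8 N·m clockwise.
Crate: 39.8 × 10 = 398 N down at 0.538 m → arm 0.538 m, τ = 398 × 0.538 = 214.1 N·m clockwise.
Toolbox: 16.9 × 10 = 169 N down at 0.145 m → arm 0.145 m, τ = 169 × 0.145 = 24.5 N·m clockwise.
Net moment of the loads = 367.4 N·m clockwise.
The upward force F acts at the right end, arm 1.74 m, giving F × 1.74 counterclockwise.
Setting net torque to zero: F × 1.74 = 367.4 → F = 367.4 / 1.74 = 211 N.

F ≈ 211 N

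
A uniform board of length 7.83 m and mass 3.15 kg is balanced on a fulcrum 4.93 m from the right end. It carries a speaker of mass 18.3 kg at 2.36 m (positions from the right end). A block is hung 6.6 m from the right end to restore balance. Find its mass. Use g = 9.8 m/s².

m ≈ 30.1 kg

Take moments about the fulcrum (at 4.93 m from the right end).
Beam weight: 3.15 × 9.8 = 30.87 N down at 3.915 m → arm 1.015 m, τ = 30.87 × 1.015 = 31.33 N·m clockwise.
Speaker: 18.3 × 9.8 = 179.3 N down at 2.36 m → arm 2.57 m, τ = 179.3 × 2.57 = 460.8 N·m clockwise.
Net moment of known loads = 492.1 N·m clockwise.
An unknown mass m at 6.6 m has arm 1.67 m; its moment is m·g·1.67 counterclockwise.
Balancing moments: m × 9.8 × 1.67 = 492.1, giving m = 492.1 / (9.8 × 1.67) = 30.1 kg.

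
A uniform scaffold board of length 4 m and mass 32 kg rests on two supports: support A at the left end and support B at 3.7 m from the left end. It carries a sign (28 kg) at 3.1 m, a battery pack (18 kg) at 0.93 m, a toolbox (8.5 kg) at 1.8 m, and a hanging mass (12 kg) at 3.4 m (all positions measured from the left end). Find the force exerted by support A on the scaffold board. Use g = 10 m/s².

R_A ≈ 381 N

About support B:
Beam weight: 32 × 10 = 320 N down at 2 m → arm 1.7 m, τ = 320 × 1.7 = 544 N·m counterclockwise.
Sign: 28 × 10 = 280 N down at 3.1 m → arm 0.6 m, τ = 280 × 0.6 = 168 N·m counterclockwise.
Battery pack: 18 × 10 = 180 N down at 0.93 m → arm 2.77 m, τ = 180 × 2.77 = 498.6 N·m counterclockwise.
Toolbox: 8.5 × 10 = 85 N down at 1.8 m → arm 1.9 m, τ = 85 × 1.9 = 161.5 N·m counterclockwise.
Hanging mass: 12 × 10 = 120 N down at 3.4 m → arm 0.3 m, τ = 120 × 0.3 = 36 N·m counterclockwise.
Net load moment about support B = 1408 N·m counterclockwise.
Reaction R at support A is upward at 0 m, arm 3.7 m → moment R × 3.7 clockwise.
For rotational equilibrium, R × 3.7 = 1408, so R = 381 N.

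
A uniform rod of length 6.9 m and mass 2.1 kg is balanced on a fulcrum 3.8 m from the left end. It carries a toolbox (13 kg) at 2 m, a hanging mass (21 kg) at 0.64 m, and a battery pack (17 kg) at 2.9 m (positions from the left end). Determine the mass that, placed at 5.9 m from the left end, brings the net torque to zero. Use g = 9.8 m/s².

m ≈ 50.4 kg

About the fulcrum (at 3.8 m from the left end):
Beam weight: 2.1 × 9.8 = 20.58 N down at 3.45 m → arm 0.35 m, τ = 20.58 × 0.35 = 7.203 N·m counterclockwise.
Toolbox: 13 × 9.8 = 127.4 N down at 2 m → arm 1.8 m, τ = 127.4 × 1.8 = 229.3 N·m counterclockwise.
Hanging mass: 21 × 9.8 = 205.8 N down at 0.64 m → arm 3.16 m, τ = 205.8 × 3.16 = 650.3 N·m counterclockwise.
Battery pack: 17 × 9.8 = 166.6 N down at 2.9 m → arm 0.9 m, τ = 166.6 × 0.9 = 149.9 N·m counterclockwise.
Net moment of known loads = 1037 N·m counterclockwise.
An unknown mass m at 5.9 m has arm 2.1 m; its moment is m·g·2.1 clockwise.
For rotational equilibrium, m × 9.8 × 2.1 = 1037, so m = 1037 / (9.8 × 2.1) = 50.4 kg.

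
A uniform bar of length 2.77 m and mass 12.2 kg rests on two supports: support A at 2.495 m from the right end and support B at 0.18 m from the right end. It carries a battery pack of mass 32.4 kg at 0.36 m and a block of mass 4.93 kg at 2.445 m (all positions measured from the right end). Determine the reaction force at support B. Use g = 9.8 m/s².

Taking torques about support A:
Beam weight: 12.2 × 9.8 = 119.6 N down at 1.385 m → arm 1.11 m, τ = 119.6 × 1.11 = 132.8 N·m clockwise.
Battery pack: 32.4 × 9.8 = 317.5 N down at 0.36 m → arm 2.135 m, τ = 317.5 × 2.135 = 677.9 N·m clockwise.
Block: 4.93 × 9.8 = 48.31 N down at 2.445 m → arm 0.05 m, τ = 48.31 × 0.05 = 2.416 N·m clockwise.
Net load moment about support A = 813.1 N·m clockwise.
Reaction R at support B is upward at 0.18 m, arm 2.315 m → moment R × 2.315 counterclockwise.
Στ = 0 ⇒ R × 2.315 = 813.1 ⇒ R = 351 N.

R_B ≈ 351 N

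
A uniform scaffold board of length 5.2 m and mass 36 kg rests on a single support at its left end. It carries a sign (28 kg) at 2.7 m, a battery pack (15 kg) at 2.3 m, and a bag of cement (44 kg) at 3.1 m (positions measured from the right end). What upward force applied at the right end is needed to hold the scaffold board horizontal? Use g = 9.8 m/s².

About the left end:
Beam weight: 36 × 9.8 = 352.8 N down at 2.6 m → arm 2.6 m, τ = 352.8 × 2.6 = 917.3 N·m clockwise.
Sign: 28 × 9.8 = 274.4 N down at 2.7 m → arm 2.5 m, τ = 274.4 × 2.5 = 686 N·m clockwise.
Battery pack: 15 × 9.8 = 147 N down at 2.3 m → arm 2.9 m, τ = 147 × 2.9 = 426.3 N·m clockwise.
Bag of cement: 44 × 9.8 = 431.2 N down at 3.1 m → arm 2.1 m, τ = 431.2 × 2.1 = 905.5 N·m clockwise.
Net moment of the loads = 2935 N·m clockwise.
The upward force F acts at the right end, arm 5.2 m, giving F × 5.2 counterclockwise.
Balancing moments: F × 5.2 = 2935, giving F = 2935 / 5.2 = 564 N.

F ≈ 564 N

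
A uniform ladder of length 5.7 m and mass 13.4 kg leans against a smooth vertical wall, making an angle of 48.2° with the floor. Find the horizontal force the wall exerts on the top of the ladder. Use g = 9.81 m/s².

N_wall ≈ 58.8 N

Choose the foot of the ladder as the axis so the floor normal and friction both act there and drop out.
Ladder weight 13.4×9.81 = 131.5 N acts at 2.85 m along the ladder; its horizontal arm is 2.85·cos48.2° = 1.9 m → τ = 249.8 N·m clockwise.
Wall normal N acts horizontally at the top; its moment arm is the height L sinθ = 5.7·sin48.2° = 4.249 m, counterclockwise.
Setting net torque to zero: N × 4.249 = 249.8 → N = 58.8 N.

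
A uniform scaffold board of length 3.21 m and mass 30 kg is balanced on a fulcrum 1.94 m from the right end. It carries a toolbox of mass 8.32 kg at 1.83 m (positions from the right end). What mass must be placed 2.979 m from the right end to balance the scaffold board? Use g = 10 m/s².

m ≈ 10.6 kg

Choose the fulcrum (at 1.94 m from the right end) as the axis so the support reaction has zero arm there.
Beam weight: 30 × 10 = 300 N down at 1.605 m → arm 0.335 m, τ = 300 × 0.335 = 100.5 N·m clockwise.
Toolbox: 8.32 × 10 = 83.2 N down at 1.83 m → arm 0.11 m, τ = 83.2 × 0.11 = 9.152 N·m clockwise.
Net moment of known loads = 109.7 N·m clockwise.
An unknown mass m at 2.979 m has arm 1.039 m; its moment is m·g·1.039 counterclockwise.
Balancing moments: m × 10 × 1.039 = 109.7, giving m = 109.7 / (10 × 1.039) = 10.6 kg.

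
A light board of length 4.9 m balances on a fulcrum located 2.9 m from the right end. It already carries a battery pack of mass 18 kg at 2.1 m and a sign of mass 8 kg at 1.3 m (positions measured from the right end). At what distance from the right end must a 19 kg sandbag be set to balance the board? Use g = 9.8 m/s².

About the fulcrum (at 2.9 m from the right end):
Battery pack: 18 × 9.8 = 176.4 N down at 2.1 m → arm 0.8 m, τ = 176.4 × 0.8 = 141.1 N·m clockwise.
Sign: 8 × 9.8 = 78.4 N down at 1.3 m → arm 1.6 m, τ = 78.4 × 1.6 = 125.4 N·m clockwise.
Net moment of existing loads = 266.5 N·m clockwise.
The sandbag weighs 19 × 9.8 = 186.2 N and must supply an equal counterclockwise moment, so its lever arm about the fulcrum is 266.5 / 186.2 = 1.43 m.
That puts it at 2.9 + 1.43 = 4.33 m from the right end.

x ≈ 4.33 m from the right end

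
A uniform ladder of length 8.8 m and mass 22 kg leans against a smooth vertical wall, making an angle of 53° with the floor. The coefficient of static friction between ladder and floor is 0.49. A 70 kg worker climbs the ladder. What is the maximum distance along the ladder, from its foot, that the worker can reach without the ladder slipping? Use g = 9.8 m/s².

d ≈ 6.14 m

Sum moments about the foot of the ladder (the floor normal and friction both act there and drop out).
Ladder weight 22×9.8 = 215.6 N acts at 4.4 m along the ladder; its horizontal arm is 4.4·cos53° = 2.648 m → τ = 570.9 N·m clockwise.
Worker weight 70×9.8 = 686 N at distance d → arm d·cos53° → τ = 686·d·0.6018 clockwise.
Wall normal N at the top has arm L sinθ = 7.028 m counterclockwise, so Στ = 0 gives N·7.028 = 570.9 + 412.8·d.
ΣFy = 0 ⇒ N_floor = 901.6 N, so the maximum friction is μ_s·N_floor = 0.49×901.6 = 441.8 N. ΣFx = 0 ⇒ N_wall = f, so at the slipping point N = 441.8 N.
Substituting: 441.8×7.028 = 570.9 + 412.8·d ⇒ d = (3105 − 570.9) / 412.8 = 6.14 m.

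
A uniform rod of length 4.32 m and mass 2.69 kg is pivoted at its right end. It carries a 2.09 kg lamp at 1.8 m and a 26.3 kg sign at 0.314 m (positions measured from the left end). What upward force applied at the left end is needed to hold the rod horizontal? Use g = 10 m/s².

Sum moments about the right end (the unknown pivot reaction has zero arm there).
Beam weight: 2.69 × 10 = 26.9 N down at 2.16 m → arm 2.16 m, τ = 26.9 × 2.16 = 58.1 N·m counterclockwise.
Lamp: 2.09 × 10 = 20.9 N down at 1.8 m → arm 2.52 m, τ = 20.9 × 2.52 = 52.67 N·m counterclockwise.
Sign: 26.3 × 10 = 263 N down at 0.314 m → arm 4.006 m, τ = 263 × 4.006 = 1054 N·m counterclockwise.
Net moment of the loads = 1165 N·m counterclockwise.
The upward force F acts at the left end, arm 4.32 m, giving F × 4.32 clockwise.
For rotational equilibrium, F × 4.32 = 1165, so F = 1165 / 4.32 = 270 N.

F ≈ 270 N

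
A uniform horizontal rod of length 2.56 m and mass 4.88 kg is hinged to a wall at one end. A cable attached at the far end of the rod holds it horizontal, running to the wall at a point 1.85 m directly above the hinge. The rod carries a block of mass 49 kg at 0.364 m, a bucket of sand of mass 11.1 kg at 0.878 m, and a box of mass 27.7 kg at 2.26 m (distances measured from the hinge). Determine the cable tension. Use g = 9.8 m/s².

T ≈ 630 N

Sum moments about the hinge (the unknown hinge reaction has zero arm there).
Beam weight: 4.88 × 9.8 = 47.82 N down at 1.28 m → arm 1.28 m, τ = 47.82 × 1.28 = 61.21 N·m clockwise.
Block: 49 × 9.8 = 480.2 N down at 0.364 m → arm 0.364 m, τ = 480.2 × 0.364 = 174.8 N·m clockwise.
Bucket of sand: 11.1 × 9.8 = 108.8 N down at 0.878 m → arm 0.878 m, τ = 108.8 × 0.878 = 95.53 N·m clockwise.
Box: 27.7 × 9.8 = 271.5 N down at 2.26 m → arm 2.26 m, τ = 271.5 × 2.26 = 613.6 N·m clockwise.
Total clockwise load moment = 945.1 N·m.
The cable tension T acts at 2.56 m; only its component perpendicular to the rod, T sinθ, produces torque. sinθ = h/√(h²+d²) = 1.85/√(1.85²+2.56²) = 0.5857.
Setting net torque to zero: T × 2.56 × 0.5857 = 945.1 → T = 945.1 / 1.499 = 630 N.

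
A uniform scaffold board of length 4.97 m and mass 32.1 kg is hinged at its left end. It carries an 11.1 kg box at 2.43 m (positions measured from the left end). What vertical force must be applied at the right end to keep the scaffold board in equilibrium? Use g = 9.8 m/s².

F ≈ 210 N

Choose the left end as the axis so the unknown pivot reaction has zero arm there.
Beam weight: 32.1 × 9.8 = 314.6 N down at 2.485 m → arm 2.485 m, τ = 314.6 × 2.485 = 781.8 N·m clockwise.
Box: 11.1 × 9.8 = 108.8 N down at 2.43 m → arm 2.43 m, τ = 108.8 × 2.43 = 264.4 N·m clockwise.
Net moment of the loads = 1046 N·m clockwise.
The upward force F acts at the right end, arm 4.97 m, giving F × 4.97 counterclockwise.
Balancing moments: F × 4.97 = 1046, giving F = 1046 / 4.97 = 210 N.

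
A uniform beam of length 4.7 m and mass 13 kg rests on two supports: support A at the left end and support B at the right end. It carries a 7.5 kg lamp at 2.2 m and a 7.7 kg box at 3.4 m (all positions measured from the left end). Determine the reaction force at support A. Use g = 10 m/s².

R_A ≈ 126 N

Taking torques about support B:
Beam weight: 13 × 10 = 130 N down at 2.35 m → arm 2.35 m, τ = 130 × 2.35 = 305.5 N·m counterclockwise.
Lamp: 7.5 × 10 = 75 N down at 2.2 m → arm 2.5 m, τ = 75 × 2.5 = 187.5 N·m counterclockwise.
Box: 7.7 × 10 = 77 N down at 3.4 m → arm 1.3 m, τ = 77 × 1.3 = 100.1 N·m counterclockwise.
Net load moment about support B = 593.1 N·m counterclockwise.
Reaction R at support A is upward at 0 m, arm 4.7 m → moment R × 4.7 clockwise.
For rotational equilibrium, R × 4.7 = 593.1, so R = 126 N.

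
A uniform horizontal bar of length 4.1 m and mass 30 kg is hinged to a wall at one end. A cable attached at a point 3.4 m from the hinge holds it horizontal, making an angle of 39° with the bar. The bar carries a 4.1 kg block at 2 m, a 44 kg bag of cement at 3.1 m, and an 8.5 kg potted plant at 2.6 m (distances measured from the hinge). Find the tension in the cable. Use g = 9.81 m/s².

T ≈ 1050 N

Choose the hinge as the axis so the unknown hinge reaction has zero arm there.
Beam weight: 30 × 9.81 = 294.3 N down at 2.05 m → arm 2.05 m, τ = 294.3 × 2.05 = 603.3 N·m clockwise.
Block: 4.1 × 9.81 = 40.22 N down at 2 m → arm 2 m, τ = 40.22 × 2 = 80.44 N·m clockwise.
Bag of cement: 44 × 9.81 = 431.6 N down at 3.1 m → arm 3.1 m, τ = 431.6 × 3.1 = 1338 N·m clockwise.
Potted plant: 8.5 × 9.81 = 83.39 N down at 2.6 m → arm 2.6 m, τ = 83.39 × 2.6 = 216.8 N·m clockwise.
Total clockwise load moment = 2239 N·m.
The cable tension T acts at 3.4 m; only its component perpendicular to the bar, T sinθ, produces torque. sin 39° = 0.6293.
For rotational equilibrium, T × 3.4 × 0.6293 = 2239, so T = 2239 / 2.14 = 1050 N.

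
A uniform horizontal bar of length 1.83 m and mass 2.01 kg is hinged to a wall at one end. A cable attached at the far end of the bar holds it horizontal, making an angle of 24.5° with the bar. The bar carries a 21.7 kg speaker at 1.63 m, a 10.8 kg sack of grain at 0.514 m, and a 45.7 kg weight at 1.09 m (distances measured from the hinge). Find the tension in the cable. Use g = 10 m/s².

Taking torques about the hinge:
Beam weight: 2.01 × 10 = 20.1 N down at 0.915 m → arm 0.915 m, τ = 20.1 × 0.915 = 18.39 N·m clockwise.
Speaker: 21.7 × 10 = 217 N down at 1.63 m → arm 1.63 m, τ = 217 × 1.63 = 353.7 N·m clockwise.
Sack of grain: 10.8 × 10 = 108 N down at 0.514 m → arm 0.514 m, τ = 108 × 0.514 = 55.51 N·m clockwise.
Weight: 45.7 × 10 = 457 N down at 1.09 m → arm 1.09 m, τ = 457 × 1.09 = 498.1 N·m clockwise.
Total clockwise load moment = 925.7 N·m.
The cable tension T acts at 1.83 m; only its component perpendicular to the bar, T sinθ, produces torque. sin 24.5° = 0.4147.
Setting net torque to zero: T × 1.83 × 0.4147 = 925.7 → T = 925.7 / 0.7589 = 1220 N.

T ≈ 1220 N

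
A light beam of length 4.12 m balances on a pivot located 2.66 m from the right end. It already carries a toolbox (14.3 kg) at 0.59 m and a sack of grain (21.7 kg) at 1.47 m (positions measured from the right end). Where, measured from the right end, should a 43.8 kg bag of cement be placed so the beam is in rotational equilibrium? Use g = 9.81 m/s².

Taking torques about the pivot (at 2.66 m from the right end):
Toolbox: 14.3 × 9.81 = 140.3 N down at 0.59 m → arm 2.07 m, τ = 140.3 × 2.07 = 290.4 N·m clockwise.
Sack of grain: 21.7 × 9.81 = 212.9 N down at 1.47 m → arm 1.19 m, τ = 212.9 × 1.19 = 253.4 N·m clockwise.
Net moment of existing loads = 543.8 N·m clockwise.
The bag of cement weighs 43.8 × 9.81 = 429.7 N and must supply an equal counterclockwise moment, so its lever arm about the pivot is 543.8 / 429.7 = 1.27 m.
That puts it at 2.66 + 1.27 = 3.93 m from the right end.

x ≈ 3.93 m from the right end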